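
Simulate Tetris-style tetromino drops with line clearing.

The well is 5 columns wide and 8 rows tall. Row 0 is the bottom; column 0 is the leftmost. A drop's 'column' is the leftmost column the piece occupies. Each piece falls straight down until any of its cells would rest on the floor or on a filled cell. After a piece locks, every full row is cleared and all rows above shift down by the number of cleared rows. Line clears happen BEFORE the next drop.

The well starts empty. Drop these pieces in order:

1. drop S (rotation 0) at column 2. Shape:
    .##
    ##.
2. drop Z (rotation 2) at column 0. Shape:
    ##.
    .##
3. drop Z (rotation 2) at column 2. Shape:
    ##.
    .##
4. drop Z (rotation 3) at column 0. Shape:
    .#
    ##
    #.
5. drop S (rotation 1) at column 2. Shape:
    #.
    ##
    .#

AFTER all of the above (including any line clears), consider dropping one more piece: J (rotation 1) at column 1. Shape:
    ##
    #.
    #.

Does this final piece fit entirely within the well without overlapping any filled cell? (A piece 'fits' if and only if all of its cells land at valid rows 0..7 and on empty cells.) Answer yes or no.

Drop 1: S rot0 at col 2 lands with bottom-row=0; cleared 0 line(s) (total 0); column heights now [0 0 1 2 2], max=2
Drop 2: Z rot2 at col 0 lands with bottom-row=1; cleared 0 line(s) (total 0); column heights now [3 3 2 2 2], max=3
Drop 3: Z rot2 at col 2 lands with bottom-row=2; cleared 0 line(s) (total 0); column heights now [3 3 4 4 3], max=4
Drop 4: Z rot3 at col 0 lands with bottom-row=3; cleared 0 line(s) (total 0); column heights now [5 6 4 4 3], max=6
Drop 5: S rot1 at col 2 lands with bottom-row=4; cleared 0 line(s) (total 0); column heights now [5 6 7 6 3], max=7
Test piece J rot1 at col 1 (width 2): heights before test = [5 6 7 6 3]; fits = False

Answer: no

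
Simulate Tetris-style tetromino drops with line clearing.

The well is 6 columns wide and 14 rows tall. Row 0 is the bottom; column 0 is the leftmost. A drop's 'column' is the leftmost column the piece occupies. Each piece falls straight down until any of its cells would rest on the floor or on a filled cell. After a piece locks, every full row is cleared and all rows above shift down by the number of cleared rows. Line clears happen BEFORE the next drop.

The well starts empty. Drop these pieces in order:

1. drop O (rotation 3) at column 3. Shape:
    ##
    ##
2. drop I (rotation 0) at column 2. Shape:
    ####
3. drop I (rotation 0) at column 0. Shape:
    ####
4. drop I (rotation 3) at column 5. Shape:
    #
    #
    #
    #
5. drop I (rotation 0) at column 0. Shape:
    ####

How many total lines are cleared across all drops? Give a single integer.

Answer: 0

Derivation:
Drop 1: O rot3 at col 3 lands with bottom-row=0; cleared 0 line(s) (total 0); column heights now [0 0 0 2 2 0], max=2
Drop 2: I rot0 at col 2 lands with bottom-row=2; cleared 0 line(s) (total 0); column heights now [0 0 3 3 3 3], max=3
Drop 3: I rot0 at col 0 lands with bottom-row=3; cleared 0 line(s) (total 0); column heights now [4 4 4 4 3 3], max=4
Drop 4: I rot3 at col 5 lands with bottom-row=3; cleared 0 line(s) (total 0); column heights now [4 4 4 4 3 7], max=7
Drop 5: I rot0 at col 0 lands with bottom-row=4; cleared 0 line(s) (total 0); column heights now [5 5 5 5 3 7], max=7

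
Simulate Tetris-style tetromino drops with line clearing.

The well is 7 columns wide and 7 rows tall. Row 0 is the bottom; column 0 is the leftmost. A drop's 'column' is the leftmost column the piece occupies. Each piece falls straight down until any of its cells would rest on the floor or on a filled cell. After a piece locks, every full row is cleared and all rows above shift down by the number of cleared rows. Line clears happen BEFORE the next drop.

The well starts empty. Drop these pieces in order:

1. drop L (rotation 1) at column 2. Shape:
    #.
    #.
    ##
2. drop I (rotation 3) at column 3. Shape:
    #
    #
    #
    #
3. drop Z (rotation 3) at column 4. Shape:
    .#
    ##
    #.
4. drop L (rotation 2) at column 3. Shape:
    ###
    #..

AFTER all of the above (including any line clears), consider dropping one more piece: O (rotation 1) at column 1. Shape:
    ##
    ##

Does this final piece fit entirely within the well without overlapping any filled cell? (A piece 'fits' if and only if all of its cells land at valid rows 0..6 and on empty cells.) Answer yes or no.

Drop 1: L rot1 at col 2 lands with bottom-row=0; cleared 0 line(s) (total 0); column heights now [0 0 3 1 0 0 0], max=3
Drop 2: I rot3 at col 3 lands with bottom-row=1; cleared 0 line(s) (total 0); column heights now [0 0 3 5 0 0 0], max=5
Drop 3: Z rot3 at col 4 lands with bottom-row=0; cleared 0 line(s) (total 0); column heights now [0 0 3 5 2 3 0], max=5
Drop 4: L rot2 at col 3 lands with bottom-row=5; cleared 0 line(s) (total 0); column heights now [0 0 3 7 7 7 0], max=7
Test piece O rot1 at col 1 (width 2): heights before test = [0 0 3 7 7 7 0]; fits = True

Answer: yes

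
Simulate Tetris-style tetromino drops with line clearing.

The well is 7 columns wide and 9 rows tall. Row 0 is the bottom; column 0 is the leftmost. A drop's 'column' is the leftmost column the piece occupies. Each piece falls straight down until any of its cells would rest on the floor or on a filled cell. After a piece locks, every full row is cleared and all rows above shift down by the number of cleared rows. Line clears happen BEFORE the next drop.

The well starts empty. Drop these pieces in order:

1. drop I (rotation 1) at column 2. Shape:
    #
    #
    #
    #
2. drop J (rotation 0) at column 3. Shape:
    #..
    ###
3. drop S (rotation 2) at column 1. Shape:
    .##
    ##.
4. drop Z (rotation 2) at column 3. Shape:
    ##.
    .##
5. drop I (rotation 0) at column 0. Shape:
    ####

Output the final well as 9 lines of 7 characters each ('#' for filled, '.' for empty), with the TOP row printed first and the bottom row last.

Drop 1: I rot1 at col 2 lands with bottom-row=0; cleared 0 line(s) (total 0); column heights now [0 0 4 0 0 0 0], max=4
Drop 2: J rot0 at col 3 lands with bottom-row=0; cleared 0 line(s) (total 0); column heights now [0 0 4 2 1 1 0], max=4
Drop 3: S rot2 at col 1 lands with bottom-row=4; cleared 0 line(s) (total 0); column heights now [0 5 6 6 1 1 0], max=6
Drop 4: Z rot2 at col 3 lands with bottom-row=5; cleared 0 line(s) (total 0); column heights now [0 5 6 7 7 6 0], max=7
Drop 5: I rot0 at col 0 lands with bottom-row=7; cleared 0 line(s) (total 0); column heights now [8 8 8 8 7 6 0], max=8

Answer: .......
####...
...##..
..####.
.##....
..#....
..#....
..##...
..####.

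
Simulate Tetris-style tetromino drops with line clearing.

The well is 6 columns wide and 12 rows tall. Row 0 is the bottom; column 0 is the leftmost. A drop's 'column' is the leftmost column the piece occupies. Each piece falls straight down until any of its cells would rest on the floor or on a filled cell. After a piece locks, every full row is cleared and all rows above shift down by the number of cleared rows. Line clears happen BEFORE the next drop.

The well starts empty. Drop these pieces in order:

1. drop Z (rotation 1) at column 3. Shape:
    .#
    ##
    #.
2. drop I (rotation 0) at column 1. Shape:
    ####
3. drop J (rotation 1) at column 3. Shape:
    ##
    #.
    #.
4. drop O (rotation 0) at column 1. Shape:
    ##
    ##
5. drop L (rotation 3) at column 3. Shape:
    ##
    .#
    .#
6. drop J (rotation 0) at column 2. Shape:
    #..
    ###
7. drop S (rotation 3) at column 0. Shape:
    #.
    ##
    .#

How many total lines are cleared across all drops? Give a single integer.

Drop 1: Z rot1 at col 3 lands with bottom-row=0; cleared 0 line(s) (total 0); column heights now [0 0 0 2 3 0], max=3
Drop 2: I rot0 at col 1 lands with bottom-row=3; cleared 0 line(s) (total 0); column heights now [0 4 4 4 4 0], max=4
Drop 3: J rot1 at col 3 lands with bottom-row=4; cleared 0 line(s) (total 0); column heights now [0 4 4 7 7 0], max=7
Drop 4: O rot0 at col 1 lands with bottom-row=4; cleared 0 line(s) (total 0); column heights now [0 6 6 7 7 0], max=7
Drop 5: L rot3 at col 3 lands with bottom-row=7; cleared 0 line(s) (total 0); column heights now [0 6 6 10 10 0], max=10
Drop 6: J rot0 at col 2 lands with bottom-row=10; cleared 0 line(s) (total 0); column heights now [0 6 12 11 11 0], max=12
Drop 7: S rot3 at col 0 lands with bottom-row=6; cleared 0 line(s) (total 0); column heights now [9 8 12 11 11 0], max=12

Answer: 0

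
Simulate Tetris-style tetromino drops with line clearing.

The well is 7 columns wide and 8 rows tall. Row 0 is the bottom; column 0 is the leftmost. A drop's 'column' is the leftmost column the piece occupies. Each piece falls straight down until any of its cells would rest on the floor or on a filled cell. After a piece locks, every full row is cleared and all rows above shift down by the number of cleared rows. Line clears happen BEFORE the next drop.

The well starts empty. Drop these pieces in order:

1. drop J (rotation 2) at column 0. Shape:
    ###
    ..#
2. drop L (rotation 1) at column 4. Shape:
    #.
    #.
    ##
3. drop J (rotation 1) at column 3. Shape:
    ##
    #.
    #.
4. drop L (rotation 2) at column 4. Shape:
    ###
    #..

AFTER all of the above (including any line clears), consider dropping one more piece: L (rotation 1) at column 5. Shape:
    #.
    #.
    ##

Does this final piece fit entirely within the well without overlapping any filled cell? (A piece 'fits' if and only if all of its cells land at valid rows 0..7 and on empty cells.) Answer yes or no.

Answer: no

Derivation:
Drop 1: J rot2 at col 0 lands with bottom-row=0; cleared 0 line(s) (total 0); column heights now [2 2 2 0 0 0 0], max=2
Drop 2: L rot1 at col 4 lands with bottom-row=0; cleared 0 line(s) (total 0); column heights now [2 2 2 0 3 1 0], max=3
Drop 3: J rot1 at col 3 lands with bottom-row=1; cleared 0 line(s) (total 0); column heights now [2 2 2 4 4 1 0], max=4
Drop 4: L rot2 at col 4 lands with bottom-row=4; cleared 0 line(s) (total 0); column heights now [2 2 2 4 6 6 6], max=6
Test piece L rot1 at col 5 (width 2): heights before test = [2 2 2 4 6 6 6]; fits = False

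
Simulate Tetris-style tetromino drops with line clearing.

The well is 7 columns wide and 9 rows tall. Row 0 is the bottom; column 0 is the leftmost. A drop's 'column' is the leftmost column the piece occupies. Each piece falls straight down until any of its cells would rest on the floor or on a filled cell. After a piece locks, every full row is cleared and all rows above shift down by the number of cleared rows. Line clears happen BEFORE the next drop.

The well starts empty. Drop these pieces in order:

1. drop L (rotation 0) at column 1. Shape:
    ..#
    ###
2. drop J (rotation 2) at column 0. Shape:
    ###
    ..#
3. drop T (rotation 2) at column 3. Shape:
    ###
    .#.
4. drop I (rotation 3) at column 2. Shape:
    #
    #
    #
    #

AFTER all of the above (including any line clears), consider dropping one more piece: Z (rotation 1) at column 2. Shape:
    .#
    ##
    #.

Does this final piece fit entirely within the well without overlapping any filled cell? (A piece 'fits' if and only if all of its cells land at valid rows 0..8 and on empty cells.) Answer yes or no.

Answer: no

Derivation:
Drop 1: L rot0 at col 1 lands with bottom-row=0; cleared 0 line(s) (total 0); column heights now [0 1 1 2 0 0 0], max=2
Drop 2: J rot2 at col 0 lands with bottom-row=1; cleared 0 line(s) (total 0); column heights now [3 3 3 2 0 0 0], max=3
Drop 3: T rot2 at col 3 lands with bottom-row=1; cleared 0 line(s) (total 0); column heights now [3 3 3 3 3 3 0], max=3
Drop 4: I rot3 at col 2 lands with bottom-row=3; cleared 0 line(s) (total 0); column heights now [3 3 7 3 3 3 0], max=7
Test piece Z rot1 at col 2 (width 2): heights before test = [3 3 7 3 3 3 0]; fits = False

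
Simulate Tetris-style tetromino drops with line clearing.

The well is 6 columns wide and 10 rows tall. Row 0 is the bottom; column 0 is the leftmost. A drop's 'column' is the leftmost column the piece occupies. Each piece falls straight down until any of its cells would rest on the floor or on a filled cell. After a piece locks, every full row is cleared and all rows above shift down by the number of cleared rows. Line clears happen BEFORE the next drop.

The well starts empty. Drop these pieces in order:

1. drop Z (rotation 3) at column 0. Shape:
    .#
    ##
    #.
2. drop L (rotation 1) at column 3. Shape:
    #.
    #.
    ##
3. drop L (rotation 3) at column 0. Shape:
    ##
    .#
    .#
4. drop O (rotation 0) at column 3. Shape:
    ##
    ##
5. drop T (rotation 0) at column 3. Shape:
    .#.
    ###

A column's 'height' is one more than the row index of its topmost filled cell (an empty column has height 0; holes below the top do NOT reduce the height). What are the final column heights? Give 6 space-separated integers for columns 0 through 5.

Drop 1: Z rot3 at col 0 lands with bottom-row=0; cleared 0 line(s) (total 0); column heights now [2 3 0 0 0 0], max=3
Drop 2: L rot1 at col 3 lands with bottom-row=0; cleared 0 line(s) (total 0); column heights now [2 3 0 3 1 0], max=3
Drop 3: L rot3 at col 0 lands with bottom-row=3; cleared 0 line(s) (total 0); column heights now [6 6 0 3 1 0], max=6
Drop 4: O rot0 at col 3 lands with bottom-row=3; cleared 0 line(s) (total 0); column heights now [6 6 0 5 5 0], max=6
Drop 5: T rot0 at col 3 lands with bottom-row=5; cleared 0 line(s) (total 0); column heights now [6 6 0 6 7 6], max=7

Answer: 6 6 0 6 7 6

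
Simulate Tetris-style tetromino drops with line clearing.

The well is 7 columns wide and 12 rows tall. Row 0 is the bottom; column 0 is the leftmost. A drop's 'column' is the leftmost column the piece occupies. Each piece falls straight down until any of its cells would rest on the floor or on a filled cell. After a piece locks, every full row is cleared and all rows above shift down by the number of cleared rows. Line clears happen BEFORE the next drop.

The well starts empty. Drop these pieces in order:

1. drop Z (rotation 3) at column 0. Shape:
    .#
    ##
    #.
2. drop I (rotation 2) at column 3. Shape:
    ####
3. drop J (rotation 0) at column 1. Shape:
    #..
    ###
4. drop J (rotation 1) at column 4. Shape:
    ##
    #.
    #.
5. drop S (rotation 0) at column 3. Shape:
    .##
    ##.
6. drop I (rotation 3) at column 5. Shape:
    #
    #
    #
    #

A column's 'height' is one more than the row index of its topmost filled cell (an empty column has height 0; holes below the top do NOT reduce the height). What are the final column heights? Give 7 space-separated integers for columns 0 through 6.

Drop 1: Z rot3 at col 0 lands with bottom-row=0; cleared 0 line(s) (total 0); column heights now [2 3 0 0 0 0 0], max=3
Drop 2: I rot2 at col 3 lands with bottom-row=0; cleared 0 line(s) (total 0); column heights now [2 3 0 1 1 1 1], max=3
Drop 3: J rot0 at col 1 lands with bottom-row=3; cleared 0 line(s) (total 0); column heights now [2 5 4 4 1 1 1], max=5
Drop 4: J rot1 at col 4 lands with bottom-row=1; cleared 0 line(s) (total 0); column heights now [2 5 4 4 4 4 1], max=5
Drop 5: S rot0 at col 3 lands with bottom-row=4; cleared 0 line(s) (total 0); column heights now [2 5 4 5 6 6 1], max=6
Drop 6: I rot3 at col 5 lands with bottom-row=6; cleared 0 line(s) (total 0); column heights now [2 5 4 5 6 10 1], max=10

Answer: 2 5 4 5 6 10 1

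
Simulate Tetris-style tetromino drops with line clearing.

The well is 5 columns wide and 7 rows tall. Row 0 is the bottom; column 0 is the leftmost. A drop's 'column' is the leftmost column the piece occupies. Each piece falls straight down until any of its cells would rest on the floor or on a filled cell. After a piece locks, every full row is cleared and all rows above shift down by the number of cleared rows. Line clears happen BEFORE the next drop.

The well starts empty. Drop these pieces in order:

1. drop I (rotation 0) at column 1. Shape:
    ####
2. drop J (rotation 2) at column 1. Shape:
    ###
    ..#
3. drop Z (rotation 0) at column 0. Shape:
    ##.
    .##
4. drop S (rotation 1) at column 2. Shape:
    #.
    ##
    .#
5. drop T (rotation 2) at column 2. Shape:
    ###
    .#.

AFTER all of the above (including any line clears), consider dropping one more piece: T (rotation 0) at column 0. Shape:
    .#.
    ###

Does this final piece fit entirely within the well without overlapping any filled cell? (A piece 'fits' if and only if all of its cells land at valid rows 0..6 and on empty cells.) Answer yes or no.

Drop 1: I rot0 at col 1 lands with bottom-row=0; cleared 0 line(s) (total 0); column heights now [0 1 1 1 1], max=1
Drop 2: J rot2 at col 1 lands with bottom-row=1; cleared 0 line(s) (total 0); column heights now [0 3 3 3 1], max=3
Drop 3: Z rot0 at col 0 lands with bottom-row=3; cleared 0 line(s) (total 0); column heights now [5 5 4 3 1], max=5
Drop 4: S rot1 at col 2 lands with bottom-row=3; cleared 0 line(s) (total 0); column heights now [5 5 6 5 1], max=6
Drop 5: T rot2 at col 2 lands with bottom-row=5; cleared 0 line(s) (total 0); column heights now [5 5 7 7 7], max=7
Test piece T rot0 at col 0 (width 3): heights before test = [5 5 7 7 7]; fits = False

Answer: no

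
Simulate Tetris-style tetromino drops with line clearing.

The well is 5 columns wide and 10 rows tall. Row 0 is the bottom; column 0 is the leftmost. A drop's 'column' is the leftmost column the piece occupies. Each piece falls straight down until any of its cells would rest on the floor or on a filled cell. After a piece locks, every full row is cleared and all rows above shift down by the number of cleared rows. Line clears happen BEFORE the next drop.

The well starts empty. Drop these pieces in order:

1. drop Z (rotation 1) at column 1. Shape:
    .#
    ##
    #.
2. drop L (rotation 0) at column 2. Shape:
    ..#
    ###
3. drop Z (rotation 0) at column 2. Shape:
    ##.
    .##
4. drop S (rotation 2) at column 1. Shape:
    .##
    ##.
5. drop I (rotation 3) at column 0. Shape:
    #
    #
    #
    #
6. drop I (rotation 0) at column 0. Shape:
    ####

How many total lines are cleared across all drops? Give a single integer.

Drop 1: Z rot1 at col 1 lands with bottom-row=0; cleared 0 line(s) (total 0); column heights now [0 2 3 0 0], max=3
Drop 2: L rot0 at col 2 lands with bottom-row=3; cleared 0 line(s) (total 0); column heights now [0 2 4 4 5], max=5
Drop 3: Z rot0 at col 2 lands with bottom-row=5; cleared 0 line(s) (total 0); column heights now [0 2 7 7 6], max=7
Drop 4: S rot2 at col 1 lands with bottom-row=7; cleared 0 line(s) (total 0); column heights now [0 8 9 9 6], max=9
Drop 5: I rot3 at col 0 lands with bottom-row=0; cleared 0 line(s) (total 0); column heights now [4 8 9 9 6], max=9
Drop 6: I rot0 at col 0 lands with bottom-row=9; cleared 0 line(s) (total 0); column heights now [10 10 10 10 6], max=10

Answer: 0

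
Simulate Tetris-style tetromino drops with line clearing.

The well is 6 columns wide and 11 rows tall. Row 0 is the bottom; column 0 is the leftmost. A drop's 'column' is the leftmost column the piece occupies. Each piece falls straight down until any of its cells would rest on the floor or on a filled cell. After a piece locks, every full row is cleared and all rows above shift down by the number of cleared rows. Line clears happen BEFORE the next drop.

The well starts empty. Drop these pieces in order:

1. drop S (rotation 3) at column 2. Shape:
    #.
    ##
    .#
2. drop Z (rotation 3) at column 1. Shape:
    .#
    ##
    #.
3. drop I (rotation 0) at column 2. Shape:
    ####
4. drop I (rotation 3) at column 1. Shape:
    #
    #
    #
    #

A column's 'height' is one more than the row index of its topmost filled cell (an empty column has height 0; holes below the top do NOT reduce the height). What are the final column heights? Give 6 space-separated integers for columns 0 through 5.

Answer: 0 8 6 6 6 6

Derivation:
Drop 1: S rot3 at col 2 lands with bottom-row=0; cleared 0 line(s) (total 0); column heights now [0 0 3 2 0 0], max=3
Drop 2: Z rot3 at col 1 lands with bottom-row=2; cleared 0 line(s) (total 0); column heights now [0 4 5 2 0 0], max=5
Drop 3: I rot0 at col 2 lands with bottom-row=5; cleared 0 line(s) (total 0); column heights now [0 4 6 6 6 6], max=6
Drop 4: I rot3 at col 1 lands with bottom-row=4; cleared 0 line(s) (total 0); column heights now [0 8 6 6 6 6], max=8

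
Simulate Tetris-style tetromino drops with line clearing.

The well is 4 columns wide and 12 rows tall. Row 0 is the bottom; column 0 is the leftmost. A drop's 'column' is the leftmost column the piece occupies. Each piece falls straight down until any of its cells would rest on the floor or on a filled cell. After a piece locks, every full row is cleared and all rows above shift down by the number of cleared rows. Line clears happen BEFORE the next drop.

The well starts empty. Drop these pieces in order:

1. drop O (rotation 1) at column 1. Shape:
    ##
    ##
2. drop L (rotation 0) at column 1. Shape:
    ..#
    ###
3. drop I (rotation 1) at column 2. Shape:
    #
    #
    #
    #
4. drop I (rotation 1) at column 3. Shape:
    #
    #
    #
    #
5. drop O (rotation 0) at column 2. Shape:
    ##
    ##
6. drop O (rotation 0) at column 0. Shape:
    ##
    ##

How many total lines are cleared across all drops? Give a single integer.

Drop 1: O rot1 at col 1 lands with bottom-row=0; cleared 0 line(s) (total 0); column heights now [0 2 2 0], max=2
Drop 2: L rot0 at col 1 lands with bottom-row=2; cleared 0 line(s) (total 0); column heights now [0 3 3 4], max=4
Drop 3: I rot1 at col 2 lands with bottom-row=3; cleared 0 line(s) (total 0); column heights now [0 3 7 4], max=7
Drop 4: I rot1 at col 3 lands with bottom-row=4; cleared 0 line(s) (total 0); column heights now [0 3 7 8], max=8
Drop 5: O rot0 at col 2 lands with bottom-row=8; cleared 0 line(s) (total 0); column heights now [0 3 10 10], max=10
Drop 6: O rot0 at col 0 lands with bottom-row=3; cleared 2 line(s) (total 2); column heights now [0 3 8 8], max=8

Answer: 2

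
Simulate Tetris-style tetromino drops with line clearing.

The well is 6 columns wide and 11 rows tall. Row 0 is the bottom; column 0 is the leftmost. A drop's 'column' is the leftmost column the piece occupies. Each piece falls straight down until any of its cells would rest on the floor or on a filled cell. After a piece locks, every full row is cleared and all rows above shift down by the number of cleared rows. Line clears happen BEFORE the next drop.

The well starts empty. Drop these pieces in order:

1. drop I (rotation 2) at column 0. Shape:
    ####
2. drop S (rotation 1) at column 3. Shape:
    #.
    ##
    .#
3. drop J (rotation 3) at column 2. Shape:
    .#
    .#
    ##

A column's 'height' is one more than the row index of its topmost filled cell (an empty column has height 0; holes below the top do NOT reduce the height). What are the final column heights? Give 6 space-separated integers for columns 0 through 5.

Drop 1: I rot2 at col 0 lands with bottom-row=0; cleared 0 line(s) (total 0); column heights now [1 1 1 1 0 0], max=1
Drop 2: S rot1 at col 3 lands with bottom-row=0; cleared 0 line(s) (total 0); column heights now [1 1 1 3 2 0], max=3
Drop 3: J rot3 at col 2 lands with bottom-row=3; cleared 0 line(s) (total 0); column heights now [1 1 4 6 2 0], max=6

Answer: 1 1 4 6 2 0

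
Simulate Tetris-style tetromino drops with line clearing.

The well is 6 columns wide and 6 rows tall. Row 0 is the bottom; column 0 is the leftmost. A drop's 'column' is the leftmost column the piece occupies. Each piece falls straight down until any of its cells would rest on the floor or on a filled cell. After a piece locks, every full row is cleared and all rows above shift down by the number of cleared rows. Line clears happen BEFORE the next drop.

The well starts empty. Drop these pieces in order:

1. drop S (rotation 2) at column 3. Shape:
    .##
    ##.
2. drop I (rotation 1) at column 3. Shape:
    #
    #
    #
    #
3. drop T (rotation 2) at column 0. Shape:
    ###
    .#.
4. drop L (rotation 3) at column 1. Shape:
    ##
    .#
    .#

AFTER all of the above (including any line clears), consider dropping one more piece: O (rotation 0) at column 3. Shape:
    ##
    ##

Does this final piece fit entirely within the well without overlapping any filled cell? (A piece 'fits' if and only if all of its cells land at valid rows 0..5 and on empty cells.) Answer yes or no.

Drop 1: S rot2 at col 3 lands with bottom-row=0; cleared 0 line(s) (total 0); column heights now [0 0 0 1 2 2], max=2
Drop 2: I rot1 at col 3 lands with bottom-row=1; cleared 0 line(s) (total 0); column heights now [0 0 0 5 2 2], max=5
Drop 3: T rot2 at col 0 lands with bottom-row=0; cleared 1 line(s) (total 1); column heights now [0 1 0 4 1 0], max=4
Drop 4: L rot3 at col 1 lands with bottom-row=0; cleared 0 line(s) (total 1); column heights now [0 3 3 4 1 0], max=4
Test piece O rot0 at col 3 (width 2): heights before test = [0 3 3 4 1 0]; fits = True

Answer: yes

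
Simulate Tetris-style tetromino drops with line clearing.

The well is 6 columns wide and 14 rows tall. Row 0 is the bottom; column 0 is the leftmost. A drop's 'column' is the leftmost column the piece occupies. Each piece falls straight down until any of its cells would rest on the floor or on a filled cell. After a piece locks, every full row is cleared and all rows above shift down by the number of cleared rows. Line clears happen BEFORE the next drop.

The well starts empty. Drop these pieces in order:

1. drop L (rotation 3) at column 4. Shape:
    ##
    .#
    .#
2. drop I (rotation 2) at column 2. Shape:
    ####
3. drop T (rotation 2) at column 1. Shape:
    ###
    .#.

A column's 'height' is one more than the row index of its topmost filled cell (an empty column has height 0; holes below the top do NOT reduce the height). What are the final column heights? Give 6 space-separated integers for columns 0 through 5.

Drop 1: L rot3 at col 4 lands with bottom-row=0; cleared 0 line(s) (total 0); column heights now [0 0 0 0 3 3], max=3
Drop 2: I rot2 at col 2 lands with bottom-row=3; cleared 0 line(s) (total 0); column heights now [0 0 4 4 4 4], max=4
Drop 3: T rot2 at col 1 lands with bottom-row=4; cleared 0 line(s) (total 0); column heights now [0 6 6 6 4 4], max=6

Answer: 0 6 6 6 4 4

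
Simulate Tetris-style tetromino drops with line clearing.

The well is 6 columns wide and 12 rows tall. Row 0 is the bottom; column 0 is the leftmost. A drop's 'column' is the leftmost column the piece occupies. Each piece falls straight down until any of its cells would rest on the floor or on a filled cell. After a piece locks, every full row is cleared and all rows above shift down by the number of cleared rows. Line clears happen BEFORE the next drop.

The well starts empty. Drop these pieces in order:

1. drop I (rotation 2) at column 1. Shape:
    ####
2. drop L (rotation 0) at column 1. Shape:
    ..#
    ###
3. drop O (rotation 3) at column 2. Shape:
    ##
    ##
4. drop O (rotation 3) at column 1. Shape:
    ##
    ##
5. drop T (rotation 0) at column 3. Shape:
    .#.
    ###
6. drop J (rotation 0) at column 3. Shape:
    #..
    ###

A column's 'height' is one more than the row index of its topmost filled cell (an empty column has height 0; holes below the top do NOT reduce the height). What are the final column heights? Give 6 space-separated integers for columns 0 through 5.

Drop 1: I rot2 at col 1 lands with bottom-row=0; cleared 0 line(s) (total 0); column heights now [0 1 1 1 1 0], max=1
Drop 2: L rot0 at col 1 lands with bottom-row=1; cleared 0 line(s) (total 0); column heights now [0 2 2 3 1 0], max=3
Drop 3: O rot3 at col 2 lands with bottom-row=3; cleared 0 line(s) (total 0); column heights now [0 2 5 5 1 0], max=5
Drop 4: O rot3 at col 1 lands with bottom-row=5; cleared 0 line(s) (total 0); column heights now [0 7 7 5 1 0], max=7
Drop 5: T rot0 at col 3 lands with bottom-row=5; cleared 0 line(s) (total 0); column heights now [0 7 7 6 7 6], max=7
Drop 6: J rot0 at col 3 lands with bottom-row=7; cleared 0 line(s) (total 0); column heights now [0 7 7 9 8 8], max=9

Answer: 0 7 7 9 8 8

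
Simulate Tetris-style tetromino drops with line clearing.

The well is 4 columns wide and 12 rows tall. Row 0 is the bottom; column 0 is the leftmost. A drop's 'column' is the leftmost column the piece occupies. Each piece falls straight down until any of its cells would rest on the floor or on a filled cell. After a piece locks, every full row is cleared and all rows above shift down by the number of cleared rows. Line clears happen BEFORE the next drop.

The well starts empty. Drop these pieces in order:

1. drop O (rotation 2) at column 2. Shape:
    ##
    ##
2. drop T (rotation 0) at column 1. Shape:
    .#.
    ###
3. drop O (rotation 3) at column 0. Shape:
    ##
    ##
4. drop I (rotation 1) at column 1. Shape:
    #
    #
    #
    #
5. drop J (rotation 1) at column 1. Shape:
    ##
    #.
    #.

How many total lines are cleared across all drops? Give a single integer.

Answer: 0

Derivation:
Drop 1: O rot2 at col 2 lands with bottom-row=0; cleared 0 line(s) (total 0); column heights now [0 0 2 2], max=2
Drop 2: T rot0 at col 1 lands with bottom-row=2; cleared 0 line(s) (total 0); column heights now [0 3 4 3], max=4
Drop 3: O rot3 at col 0 lands with bottom-row=3; cleared 0 line(s) (total 0); column heights now [5 5 4 3], max=5
Drop 4: I rot1 at col 1 lands with bottom-row=5; cleared 0 line(s) (total 0); column heights now [5 9 4 3], max=9
Drop 5: J rot1 at col 1 lands with bottom-row=9; cleared 0 line(s) (total 0); column heights now [5 12 12 3], max=12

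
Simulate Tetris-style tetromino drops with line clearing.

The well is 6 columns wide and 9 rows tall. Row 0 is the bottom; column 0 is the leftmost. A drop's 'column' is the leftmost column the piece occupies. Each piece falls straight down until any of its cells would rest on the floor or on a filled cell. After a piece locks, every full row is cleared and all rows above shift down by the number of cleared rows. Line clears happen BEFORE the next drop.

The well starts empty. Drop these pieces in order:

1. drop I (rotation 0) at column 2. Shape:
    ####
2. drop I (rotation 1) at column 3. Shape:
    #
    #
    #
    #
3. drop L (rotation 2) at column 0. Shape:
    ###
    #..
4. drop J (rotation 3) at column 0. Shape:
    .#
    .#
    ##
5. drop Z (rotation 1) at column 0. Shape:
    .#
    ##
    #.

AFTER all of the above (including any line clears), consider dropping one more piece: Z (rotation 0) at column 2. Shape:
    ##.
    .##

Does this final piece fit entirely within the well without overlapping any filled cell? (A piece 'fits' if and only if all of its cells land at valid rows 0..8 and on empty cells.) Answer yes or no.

Drop 1: I rot0 at col 2 lands with bottom-row=0; cleared 0 line(s) (total 0); column heights now [0 0 1 1 1 1], max=1
Drop 2: I rot1 at col 3 lands with bottom-row=1; cleared 0 line(s) (total 0); column heights now [0 0 1 5 1 1], max=5
Drop 3: L rot2 at col 0 lands with bottom-row=0; cleared 0 line(s) (total 0); column heights now [2 2 2 5 1 1], max=5
Drop 4: J rot3 at col 0 lands with bottom-row=2; cleared 0 line(s) (total 0); column heights now [3 5 2 5 1 1], max=5
Drop 5: Z rot1 at col 0 lands with bottom-row=4; cleared 0 line(s) (total 0); column heights now [6 7 2 5 1 1], max=7
Test piece Z rot0 at col 2 (width 3): heights before test = [6 7 2 5 1 1]; fits = True

Answer: yes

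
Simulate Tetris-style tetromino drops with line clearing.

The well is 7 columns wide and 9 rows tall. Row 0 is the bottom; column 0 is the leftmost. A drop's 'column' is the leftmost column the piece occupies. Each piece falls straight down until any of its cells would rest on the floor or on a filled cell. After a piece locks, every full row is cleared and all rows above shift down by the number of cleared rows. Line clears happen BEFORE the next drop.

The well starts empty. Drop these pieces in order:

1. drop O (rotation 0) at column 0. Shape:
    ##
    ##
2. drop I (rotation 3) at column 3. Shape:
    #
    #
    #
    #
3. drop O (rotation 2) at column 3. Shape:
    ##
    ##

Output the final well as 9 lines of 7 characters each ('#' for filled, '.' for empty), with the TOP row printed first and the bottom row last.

Answer: .......
.......
.......
...##..
...##..
...#...
...#...
##.#...
##.#...

Derivation:
Drop 1: O rot0 at col 0 lands with bottom-row=0; cleared 0 line(s) (total 0); column heights now [2 2 0 0 0 0 0], max=2
Drop 2: I rot3 at col 3 lands with bottom-row=0; cleared 0 line(s) (total 0); column heights now [2 2 0 4 0 0 0], max=4
Drop 3: O rot2 at col 3 lands with bottom-row=4; cleared 0 line(s) (total 0); column heights now [2 2 0 6 6 0 0], max=6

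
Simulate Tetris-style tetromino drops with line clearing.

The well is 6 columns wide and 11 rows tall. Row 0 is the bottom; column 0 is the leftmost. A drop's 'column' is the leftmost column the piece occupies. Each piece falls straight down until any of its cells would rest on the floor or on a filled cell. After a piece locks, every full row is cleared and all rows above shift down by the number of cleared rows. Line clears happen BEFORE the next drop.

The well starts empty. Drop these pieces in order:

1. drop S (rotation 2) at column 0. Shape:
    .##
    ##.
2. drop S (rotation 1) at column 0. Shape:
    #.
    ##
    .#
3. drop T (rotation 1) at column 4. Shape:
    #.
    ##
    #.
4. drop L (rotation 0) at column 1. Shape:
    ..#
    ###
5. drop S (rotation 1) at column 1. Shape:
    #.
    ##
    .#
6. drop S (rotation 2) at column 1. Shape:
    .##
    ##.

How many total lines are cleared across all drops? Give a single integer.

Answer: 0

Derivation:
Drop 1: S rot2 at col 0 lands with bottom-row=0; cleared 0 line(s) (total 0); column heights now [1 2 2 0 0 0], max=2
Drop 2: S rot1 at col 0 lands with bottom-row=2; cleared 0 line(s) (total 0); column heights now [5 4 2 0 0 0], max=5
Drop 3: T rot1 at col 4 lands with bottom-row=0; cleared 0 line(s) (total 0); column heights now [5 4 2 0 3 2], max=5
Drop 4: L rot0 at col 1 lands with bottom-row=4; cleared 0 line(s) (total 0); column heights now [5 5 5 6 3 2], max=6
Drop 5: S rot1 at col 1 lands with bottom-row=5; cleared 0 line(s) (total 0); column heights now [5 8 7 6 3 2], max=8
Drop 6: S rot2 at col 1 lands with bottom-row=8; cleared 0 line(s) (total 0); column heights now [5 9 10 10 3 2], max=10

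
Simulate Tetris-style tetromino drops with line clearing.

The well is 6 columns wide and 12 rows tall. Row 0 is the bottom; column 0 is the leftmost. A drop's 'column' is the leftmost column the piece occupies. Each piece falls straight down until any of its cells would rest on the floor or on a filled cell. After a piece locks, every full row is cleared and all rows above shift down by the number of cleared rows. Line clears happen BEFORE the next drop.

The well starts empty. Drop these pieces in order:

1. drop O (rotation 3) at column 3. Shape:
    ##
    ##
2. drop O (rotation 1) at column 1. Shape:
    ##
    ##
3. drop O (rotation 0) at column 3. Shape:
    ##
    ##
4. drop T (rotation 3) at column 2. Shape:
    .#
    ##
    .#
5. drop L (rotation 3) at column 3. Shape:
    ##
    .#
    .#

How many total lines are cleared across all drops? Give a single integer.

Drop 1: O rot3 at col 3 lands with bottom-row=0; cleared 0 line(s) (total 0); column heights now [0 0 0 2 2 0], max=2
Drop 2: O rot1 at col 1 lands with bottom-row=0; cleared 0 line(s) (total 0); column heights now [0 2 2 2 2 0], max=2
Drop 3: O rot0 at col 3 lands with bottom-row=2; cleared 0 line(s) (total 0); column heights now [0 2 2 4 4 0], max=4
Drop 4: T rot3 at col 2 lands with bottom-row=4; cleared 0 line(s) (total 0); column heights now [0 2 6 7 4 0], max=7
Drop 5: L rot3 at col 3 lands with bottom-row=5; cleared 0 line(s) (total 0); column heights now [0 2 6 8 8 0], max=8

Answer: 0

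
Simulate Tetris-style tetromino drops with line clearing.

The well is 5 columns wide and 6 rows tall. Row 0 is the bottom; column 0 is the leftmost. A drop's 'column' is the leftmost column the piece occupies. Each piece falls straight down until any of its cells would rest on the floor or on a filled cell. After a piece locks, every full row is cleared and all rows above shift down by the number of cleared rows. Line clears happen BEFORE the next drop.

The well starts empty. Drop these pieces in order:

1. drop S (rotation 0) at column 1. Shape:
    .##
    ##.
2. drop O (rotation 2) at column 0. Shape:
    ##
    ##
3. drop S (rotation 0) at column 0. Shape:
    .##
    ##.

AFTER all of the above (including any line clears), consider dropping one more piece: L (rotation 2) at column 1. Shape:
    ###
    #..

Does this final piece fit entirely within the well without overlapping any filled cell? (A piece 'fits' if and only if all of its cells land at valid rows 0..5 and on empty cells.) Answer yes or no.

Drop 1: S rot0 at col 1 lands with bottom-row=0; cleared 0 line(s) (total 0); column heights now [0 1 2 2 0], max=2
Drop 2: O rot2 at col 0 lands with bottom-row=1; cleared 0 line(s) (total 0); column heights now [3 3 2 2 0], max=3
Drop 3: S rot0 at col 0 lands with bottom-row=3; cleared 0 line(s) (total 0); column heights now [4 5 5 2 0], max=5
Test piece L rot2 at col 1 (width 3): heights before test = [4 5 5 2 0]; fits = False

Answer: no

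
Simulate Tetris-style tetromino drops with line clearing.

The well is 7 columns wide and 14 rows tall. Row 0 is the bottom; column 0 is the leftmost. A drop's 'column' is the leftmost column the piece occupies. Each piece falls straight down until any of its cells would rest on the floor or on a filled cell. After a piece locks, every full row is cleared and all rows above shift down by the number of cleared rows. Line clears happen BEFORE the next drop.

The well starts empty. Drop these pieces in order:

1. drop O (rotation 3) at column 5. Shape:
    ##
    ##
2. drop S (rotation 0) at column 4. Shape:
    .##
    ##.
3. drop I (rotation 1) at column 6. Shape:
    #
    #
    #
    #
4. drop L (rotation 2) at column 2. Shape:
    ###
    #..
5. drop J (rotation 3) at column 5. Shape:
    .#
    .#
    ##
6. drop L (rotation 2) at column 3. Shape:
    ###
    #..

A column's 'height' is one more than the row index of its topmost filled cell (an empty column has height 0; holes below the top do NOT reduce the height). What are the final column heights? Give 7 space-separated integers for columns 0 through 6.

Answer: 0 0 4 10 10 10 11

Derivation:
Drop 1: O rot3 at col 5 lands with bottom-row=0; cleared 0 line(s) (total 0); column heights now [0 0 0 0 0 2 2], max=2
Drop 2: S rot0 at col 4 lands with bottom-row=2; cleared 0 line(s) (total 0); column heights now [0 0 0 0 3 4 4], max=4
Drop 3: I rot1 at col 6 lands with bottom-row=4; cleared 0 line(s) (total 0); column heights now [0 0 0 0 3 4 8], max=8
Drop 4: L rot2 at col 2 lands with bottom-row=2; cleared 0 line(s) (total 0); column heights now [0 0 4 4 4 4 8], max=8
Drop 5: J rot3 at col 5 lands with bottom-row=8; cleared 0 line(s) (total 0); column heights now [0 0 4 4 4 9 11], max=11
Drop 6: L rot2 at col 3 lands with bottom-row=8; cleared 0 line(s) (total 0); column heights now [0 0 4 10 10 10 11], max=11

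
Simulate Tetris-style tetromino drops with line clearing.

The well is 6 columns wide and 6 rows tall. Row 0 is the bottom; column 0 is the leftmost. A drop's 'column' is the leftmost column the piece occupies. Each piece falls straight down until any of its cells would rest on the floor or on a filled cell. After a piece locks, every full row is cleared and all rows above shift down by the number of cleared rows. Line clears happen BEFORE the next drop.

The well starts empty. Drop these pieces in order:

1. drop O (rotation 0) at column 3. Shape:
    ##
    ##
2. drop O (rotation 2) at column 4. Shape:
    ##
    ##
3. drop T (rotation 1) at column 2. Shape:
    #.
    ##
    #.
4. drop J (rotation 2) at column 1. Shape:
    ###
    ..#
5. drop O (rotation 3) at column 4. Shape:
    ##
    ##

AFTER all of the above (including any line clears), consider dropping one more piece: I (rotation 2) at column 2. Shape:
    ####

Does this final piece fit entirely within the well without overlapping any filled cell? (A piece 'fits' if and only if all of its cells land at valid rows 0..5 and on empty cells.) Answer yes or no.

Drop 1: O rot0 at col 3 lands with bottom-row=0; cleared 0 line(s) (total 0); column heights now [0 0 0 2 2 0], max=2
Drop 2: O rot2 at col 4 lands with bottom-row=2; cleared 0 line(s) (total 0); column heights now [0 0 0 2 4 4], max=4
Drop 3: T rot1 at col 2 lands with bottom-row=1; cleared 0 line(s) (total 0); column heights now [0 0 4 3 4 4], max=4
Drop 4: J rot2 at col 1 lands with bottom-row=3; cleared 0 line(s) (total 0); column heights now [0 5 5 5 4 4], max=5
Drop 5: O rot3 at col 4 lands with bottom-row=4; cleared 0 line(s) (total 0); column heights now [0 5 5 5 6 6], max=6
Test piece I rot2 at col 2 (width 4): heights before test = [0 5 5 5 6 6]; fits = False

Answer: no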